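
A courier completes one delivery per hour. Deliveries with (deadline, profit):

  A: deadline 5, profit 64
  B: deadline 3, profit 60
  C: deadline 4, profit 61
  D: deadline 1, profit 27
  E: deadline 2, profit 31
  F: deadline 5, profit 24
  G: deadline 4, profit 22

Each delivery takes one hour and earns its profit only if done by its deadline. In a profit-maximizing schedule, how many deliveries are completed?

5

By profit: A(d5,64), C(d4,61), B(d3,60), E(d2,31), D(d1,27), F(d5,24), G(d4,22)
A→slot 5; C→slot 4; B→slot 3; E→slot 2; D→slot 1; F skipped; G skipped.
5 of 7 scheduled.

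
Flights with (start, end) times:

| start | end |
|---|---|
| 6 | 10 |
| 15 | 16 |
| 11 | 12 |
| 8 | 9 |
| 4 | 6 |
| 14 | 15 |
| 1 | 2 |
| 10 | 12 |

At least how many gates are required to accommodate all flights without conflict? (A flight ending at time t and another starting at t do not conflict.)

Events (time:±→running): 1:+→1 2:-→0 4:+→1 6:-→0 6:+→1 8:+→2 … peak 2.

2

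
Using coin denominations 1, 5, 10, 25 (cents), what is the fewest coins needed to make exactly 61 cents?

4

Use the largest denomination that fits, subtract, and repeat.
61 − 2×25→11 − 1×10→1 − 1×1→0
Total coins = 2 + 1 + 1 = 4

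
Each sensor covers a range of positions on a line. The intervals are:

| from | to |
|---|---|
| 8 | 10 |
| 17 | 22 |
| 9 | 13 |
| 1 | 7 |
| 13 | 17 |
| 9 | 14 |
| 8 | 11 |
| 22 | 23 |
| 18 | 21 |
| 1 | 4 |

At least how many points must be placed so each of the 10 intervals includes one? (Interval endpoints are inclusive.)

Sort by right endpoint; whenever an interval is uncovered, place a point at its right end.
Sorted: [1,4] [1,7] [8,10] [8,11] [9,13] [9,14] [13,17] [18,21] [17,22] [22,23]
{[1,4],[1,7]} hit by 4; {[8,10],[8,11],[9,13],[9,14]} hit by 10; {[13,17]} hit by 17; {[18,21],[17,22]} hit by 21; {[22,23]} hit by 23.
Points: 4, 10, 17, 21, 23 (5 total).

5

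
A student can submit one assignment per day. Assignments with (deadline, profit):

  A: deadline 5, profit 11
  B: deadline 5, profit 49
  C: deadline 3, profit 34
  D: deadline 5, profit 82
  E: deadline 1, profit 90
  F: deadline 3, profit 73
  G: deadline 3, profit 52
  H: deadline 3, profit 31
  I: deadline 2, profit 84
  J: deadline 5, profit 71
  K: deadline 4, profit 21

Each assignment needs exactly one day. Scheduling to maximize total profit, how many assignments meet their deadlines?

5

Take jobs in profit order; each goes to the latest open slot no later than its deadline.
Profit order: E=90 I=84 D=82 F=73 J=71 G=52 B=49 C=34 H=31 K=21 A=11
Assign: E→slot 1, I→slot 2, D→slot 5, F→slot 3, J→slot 4, G skipped, B skipped, C skipped, H skipped, K skipped, A skipped.
Slots: [1:E] [2:I] [3:F] [4:J] [5:D]
5 of 11 scheduled.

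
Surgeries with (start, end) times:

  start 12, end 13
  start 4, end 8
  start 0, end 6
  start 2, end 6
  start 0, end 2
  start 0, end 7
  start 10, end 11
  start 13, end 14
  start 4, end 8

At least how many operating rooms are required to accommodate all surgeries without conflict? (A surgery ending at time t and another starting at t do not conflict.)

5

starts: [0, 0, 0, 2, 4, 4, 10, 12, 13]
ends:   [2, 6, 6, 7, 8, 8, 11, 13, 14]
s0→1 s0→2 s0→3 e2→2 s2→3 s4→4 s4→5  — peak 5.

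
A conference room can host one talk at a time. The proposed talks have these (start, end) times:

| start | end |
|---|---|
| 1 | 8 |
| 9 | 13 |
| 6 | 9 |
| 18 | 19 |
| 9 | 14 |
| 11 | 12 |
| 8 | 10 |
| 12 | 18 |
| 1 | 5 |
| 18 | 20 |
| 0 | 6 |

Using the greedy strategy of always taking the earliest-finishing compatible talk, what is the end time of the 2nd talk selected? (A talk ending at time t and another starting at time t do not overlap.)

Greedy by earliest finish: after sorting by end time, pick each interval compatible with the last pick.
By end time: (1,5), (0,6), (1,8), (6,9), (8,10), (11,12), (9,13), (9,14), (12,18), (18,19), (18,20).
Pick (1,5); next start ≥ 5 → (6,9); next start ≥ 9 → (11,12); next start ≥ 12 → (12,18); next start ≥ 18 → (18,19).
Selected: (1,5) (6,9) (11,12) (12,18) (18,19)

9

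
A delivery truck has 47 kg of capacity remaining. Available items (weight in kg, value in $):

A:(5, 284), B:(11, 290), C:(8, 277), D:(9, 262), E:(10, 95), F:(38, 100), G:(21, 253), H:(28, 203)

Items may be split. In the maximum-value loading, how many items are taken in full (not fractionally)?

4

Sort by value per unit weight and fill in that order.
Ratios (sorted): A 56.80, C 34.62, D 29.11, B 26.36, G 12.05, E 9.50, H 7.25, F 2.63
take A (5 @ 284); take C (8 @ 277); take D (9 @ 262); take B (11 @ 290); take 14/21 of G → 168.67. Capacity used 47/47.
4 item(s) taken whole; one partial (take 14/21 of G).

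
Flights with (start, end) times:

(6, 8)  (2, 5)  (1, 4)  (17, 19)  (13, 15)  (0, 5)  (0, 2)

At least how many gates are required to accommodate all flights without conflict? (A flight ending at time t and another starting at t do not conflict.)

3

Count concurrent intervals with a sweep; the peak is the room count.
Events (time:±→running): 0:+→1 0:+→2 1:+→3 … peak 3.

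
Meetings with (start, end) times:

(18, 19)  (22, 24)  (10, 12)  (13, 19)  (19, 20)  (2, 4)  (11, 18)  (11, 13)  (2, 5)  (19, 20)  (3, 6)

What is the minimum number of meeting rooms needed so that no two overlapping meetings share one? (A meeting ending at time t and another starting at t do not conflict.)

3

starts: [2, 2, 3, 10, 11, 11, 13, 18, 19, 19, 22]
ends:   [4, 5, 6, 12, 13, 18, 19, 19, 20, 20, 24]
s2→1 s2→2 s3→3  — peak 3.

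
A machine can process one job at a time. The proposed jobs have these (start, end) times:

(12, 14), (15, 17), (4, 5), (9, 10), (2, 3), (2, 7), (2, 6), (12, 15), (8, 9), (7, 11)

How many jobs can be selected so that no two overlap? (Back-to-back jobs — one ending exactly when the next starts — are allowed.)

6

Order by finish time; keep every interval that doesn't clash with the previous kept one.
By end time: (2,3), (4,5), (2,6), (2,7), (8,9), (9,10), (7,11), (12,14), (12,15), (15,17).
Pick (2,3); next start ≥ 3 → (4,5); next start ≥ 5 → (8,9); next start ≥ 9 → (9,10); next start ≥ 10 → (12,14); next start ≥ 14 → (15,17).
Selected 6 jobs.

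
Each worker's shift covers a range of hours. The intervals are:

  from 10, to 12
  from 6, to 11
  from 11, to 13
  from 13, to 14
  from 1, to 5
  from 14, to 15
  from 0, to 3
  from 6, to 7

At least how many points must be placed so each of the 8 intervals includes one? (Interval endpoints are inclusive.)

Sort by right endpoint; whenever an interval is uncovered, place a point at its right end.
By right end: [0,3]  [1,5]  [6,7]  [6,11]  [10,12]  [11,13]  [13,14]  [14,15]
[0,3] uncovered → point at 3; [6,7] uncovered → point at 7; [10,12] uncovered → point at 12; [13,14] uncovered → point at 14.
Points: 3, 7, 12, 14 (4 total).

4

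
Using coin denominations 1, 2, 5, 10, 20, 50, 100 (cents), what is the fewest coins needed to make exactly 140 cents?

3

140 = 1×100 + 2×20
Total coins = 1 + 2 = 3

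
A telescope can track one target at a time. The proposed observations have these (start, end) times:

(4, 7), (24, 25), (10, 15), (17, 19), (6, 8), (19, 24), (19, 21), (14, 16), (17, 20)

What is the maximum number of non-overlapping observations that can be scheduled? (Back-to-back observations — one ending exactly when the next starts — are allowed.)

5

Sort by end time and greedily take each interval whose start is ≥ the last chosen end.
By end time: (4,7), (6,8), (10,15), (14,16), (17,19), (17,20), (19,21), (19,24), (24,25).
Pick (4,7); next start ≥ 7 → (10,15); next start ≥ 15 → (17,19); next start ≥ 19 → (19,21); next start ≥ 21 → (24,25).
Selected 5 observations.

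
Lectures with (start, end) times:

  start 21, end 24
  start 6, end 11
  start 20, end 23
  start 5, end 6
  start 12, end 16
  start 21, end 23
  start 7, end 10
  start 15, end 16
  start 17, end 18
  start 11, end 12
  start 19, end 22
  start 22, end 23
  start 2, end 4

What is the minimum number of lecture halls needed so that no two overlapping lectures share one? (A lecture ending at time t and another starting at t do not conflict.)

starts: [2, 5, 6, 7, 11, 12, 15, 17, 19, 20, 21, 21, 22]
ends:   [4, 6, 10, 11, 12, 16, 16, 18, 22, 23, 23, 23, 24]
s2→1 e4→0 s5→1 e6→0 s6→1 s7→2 e10→1 e11→0 s11→1 e12→0 s12→1 s15→2 e16→1 e16→0 s17→1 e18→0 s19→1 s20→2 s21→3 s21→4  — peak 4.

4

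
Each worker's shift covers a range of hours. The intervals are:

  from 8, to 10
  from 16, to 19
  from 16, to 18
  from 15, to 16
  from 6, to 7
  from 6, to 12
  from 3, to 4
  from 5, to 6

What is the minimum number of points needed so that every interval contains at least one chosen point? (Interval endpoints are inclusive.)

4

Process intervals by earliest right end; each time one isn't hit yet, stab at its right endpoint.
By right end: [3,4]  [5,6]  [6,7]  [8,10]  [6,12]  [15,16]  [16,18]  [16,19]
[3,4] uncovered → point at 4; [5,6] uncovered → point at 6; [8,10] uncovered → point at 10; [15,16] uncovered → point at 16.
Points: 4, 6, 10, 16 (4 total).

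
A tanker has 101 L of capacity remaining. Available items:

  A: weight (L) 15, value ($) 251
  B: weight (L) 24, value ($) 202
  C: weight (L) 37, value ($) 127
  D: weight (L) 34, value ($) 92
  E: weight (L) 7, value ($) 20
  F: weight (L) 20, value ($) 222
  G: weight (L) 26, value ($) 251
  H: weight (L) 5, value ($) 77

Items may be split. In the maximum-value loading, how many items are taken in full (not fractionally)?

Greedy by value/weight ratio, highest first.
Ratios (sorted): A 16.73, H 15.40, F 11.10, G 9.65, B 8.42, C 3.43, E 2.86, D 2.71
take A (15 @ 251); take H (5 @ 77); take F (20 @ 222); take G (26 @ 251); take B (24 @ 202); take 11/37 of C → 37.76. Capacity used 101/101.
5 item(s) taken whole; one partial (take 11/37 of C).

5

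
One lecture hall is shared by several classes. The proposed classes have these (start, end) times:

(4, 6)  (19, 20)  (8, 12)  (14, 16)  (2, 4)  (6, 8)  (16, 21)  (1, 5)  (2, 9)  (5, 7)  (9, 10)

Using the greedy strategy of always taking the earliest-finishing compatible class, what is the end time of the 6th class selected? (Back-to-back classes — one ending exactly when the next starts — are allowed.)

20

Order by finish time; keep every interval that doesn't clash with the previous kept one.
By end time: (2,4), (1,5), (4,6), (5,7), (6,8), (2,9), (9,10), (8,12), (14,16), (19,20), (16,21).
Pick (2,4); next start ≥ 4 → (4,6); next start ≥ 6 → (6,8); next start ≥ 8 → (9,10); next start ≥ 10 → (14,16); next start ≥ 16 → (19,20).
Selected: (2,4) (4,6) (6,8) (9,10) (14,16) (19,20)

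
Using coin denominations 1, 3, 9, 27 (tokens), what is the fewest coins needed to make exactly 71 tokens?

7

Use the largest denomination that fits, subtract, and repeat.
71 − 2×27→17 − 1×9→8 − 2×3→2 − 2×1→0
Total coins = 2 + 1 + 2 + 2 = 7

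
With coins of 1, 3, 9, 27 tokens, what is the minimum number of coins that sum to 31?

31 = 1×27 + 1×3 + 1×1
Total coins = 1 + 1 + 1 = 3

3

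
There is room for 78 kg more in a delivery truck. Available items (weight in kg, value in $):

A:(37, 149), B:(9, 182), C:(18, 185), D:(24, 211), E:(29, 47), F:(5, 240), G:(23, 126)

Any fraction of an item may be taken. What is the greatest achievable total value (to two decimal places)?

938.52

Sort by value per unit weight and fill in that order.
Ratios (sorted): F 48.00, B 20.22, C 10.28, D 8.79, G 5.48, A 4.03, E 1.62
take F (5 @ 240); take B (9 @ 182); take C (18 @ 185); take D (24 @ 211); take 22/23 of G → 120.52. Capacity used 78/78.
Total value = 938.52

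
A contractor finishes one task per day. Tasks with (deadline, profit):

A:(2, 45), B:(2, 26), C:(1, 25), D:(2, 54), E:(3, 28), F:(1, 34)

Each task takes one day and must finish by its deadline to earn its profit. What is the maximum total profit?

127

Take jobs in profit order; each goes to the latest open slot no later than its deadline.
Profit order: D=54 A=45 F=34 E=28 B=26 C=25
Assign: D→slot 2, A→slot 1, F skipped, E→slot 3, B skipped, C skipped.
Slots: [1:A] [2:D] [3:E]
Profit = 45 + 54 + 28 = 127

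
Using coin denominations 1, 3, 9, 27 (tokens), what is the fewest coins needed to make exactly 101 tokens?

Use the largest denomination that fits, subtract, and repeat.
101 − 3×27→20 − 2×9→2 − 2×1→0
Total coins = 3 + 2 + 2 = 7

7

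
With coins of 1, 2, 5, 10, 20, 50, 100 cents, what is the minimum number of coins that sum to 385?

Use the largest denomination that fits, subtract, and repeat.
385 − 3×100→85 − 1×50→35 − 1×20→15 − 1×10→5 − 1×5→0
Total coins = 3 + 1 + 1 + 1 + 1 = 7

7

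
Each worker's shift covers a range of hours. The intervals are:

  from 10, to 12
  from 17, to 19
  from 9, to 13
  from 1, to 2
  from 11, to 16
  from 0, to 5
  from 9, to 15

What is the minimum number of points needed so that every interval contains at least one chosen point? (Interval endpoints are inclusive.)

3

By right end: [1,2]  [0,5]  [10,12]  [9,13]  [9,15]  [11,16]  [17,19]
[1,2] uncovered → point at 2; [10,12] uncovered → point at 12; [17,19] uncovered → point at 19.
Points: 2, 12, 19 (3 total).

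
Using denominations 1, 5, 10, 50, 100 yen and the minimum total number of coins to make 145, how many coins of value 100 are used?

Use the largest denomination that fits, subtract, and repeat.
145 − 1×100→45 − 4×10→5 − 1×5→0
Count of 100: 1

1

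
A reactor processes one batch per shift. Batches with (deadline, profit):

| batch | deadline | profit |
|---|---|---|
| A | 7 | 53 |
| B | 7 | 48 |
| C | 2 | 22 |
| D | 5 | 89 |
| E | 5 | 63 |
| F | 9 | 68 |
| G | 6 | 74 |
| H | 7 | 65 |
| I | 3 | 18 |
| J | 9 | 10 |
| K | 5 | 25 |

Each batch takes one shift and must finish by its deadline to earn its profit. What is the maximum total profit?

By profit: D(d5,89), G(d6,74), F(d9,68), H(d7,65), E(d5,63), A(d7,53), B(d7,48), K(d5,25), C(d2,22), I(d3,18), J(d9,10)
D→slot 5; G→slot 6; F→slot 9; H→slot 7; E→slot 4; A→slot 3; B→slot 2; K→slot 1; C skipped; I skipped; J→slot 8.
Profit = 25 + 48 + 53 + 63 + 89 + 74 + 65 + 10 + 68 = 495

495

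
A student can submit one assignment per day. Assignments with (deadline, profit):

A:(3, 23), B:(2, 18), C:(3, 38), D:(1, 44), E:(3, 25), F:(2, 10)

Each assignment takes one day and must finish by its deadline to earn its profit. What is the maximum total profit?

By profit: D(d1,44), C(d3,38), E(d3,25), A(d3,23), B(d2,18), F(d2,10)
D→slot 1; C→slot 3; E→slot 2; A skipped; B skipped; F skipped.
Profit = 44 + 25 + 38 = 107

107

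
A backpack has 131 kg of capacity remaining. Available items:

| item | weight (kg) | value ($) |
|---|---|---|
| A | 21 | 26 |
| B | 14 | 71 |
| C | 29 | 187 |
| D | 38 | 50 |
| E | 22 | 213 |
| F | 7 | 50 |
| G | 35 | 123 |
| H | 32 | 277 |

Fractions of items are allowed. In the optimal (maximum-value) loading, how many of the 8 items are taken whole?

Sort by value per unit weight and fill in that order.
Ratios (sorted): E 9.68, H 8.66, F 7.14, C 6.45, B 5.07, G 3.51, D 1.32, A 1.24
take E (22 @ 213); take H (32 @ 277); take F (7 @ 50); take C (29 @ 187); take B (14 @ 71); take 27/35 of G → 94.89. Capacity used 131/131.
5 item(s) taken whole; one partial (take 27/35 of G).

5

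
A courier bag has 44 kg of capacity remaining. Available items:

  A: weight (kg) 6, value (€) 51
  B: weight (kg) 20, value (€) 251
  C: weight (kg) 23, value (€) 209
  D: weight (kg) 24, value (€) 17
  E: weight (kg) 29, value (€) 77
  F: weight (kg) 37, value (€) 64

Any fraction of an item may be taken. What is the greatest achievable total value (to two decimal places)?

468.50

Sort by value per unit weight and fill in that order.
Ratios (sorted): B 12.55, C 9.09, A 8.50, E 2.66, F 1.73, D 0.71
take B (20 @ 251); take C (23 @ 209); take 1/6 of A → 8.50. Capacity used 44/44.
Total value = 468.50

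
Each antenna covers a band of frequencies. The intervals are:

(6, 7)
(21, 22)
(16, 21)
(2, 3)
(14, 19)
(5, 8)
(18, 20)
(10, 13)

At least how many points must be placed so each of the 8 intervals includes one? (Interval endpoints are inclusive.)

5

Process intervals by earliest right end; each time one isn't hit yet, stab at its right endpoint.
By right end: [2,3]  [6,7]  [5,8]  [10,13]  [14,19]  [18,20]  [16,21]  [21,22]
[2,3] uncovered → point at 3; [6,7] uncovered → point at 7; [10,13] uncovered → point at 13; [14,19] uncovered → point at 19; [21,22] uncovered → point at 22.
Points: 3, 7, 13, 19, 22 (5 total).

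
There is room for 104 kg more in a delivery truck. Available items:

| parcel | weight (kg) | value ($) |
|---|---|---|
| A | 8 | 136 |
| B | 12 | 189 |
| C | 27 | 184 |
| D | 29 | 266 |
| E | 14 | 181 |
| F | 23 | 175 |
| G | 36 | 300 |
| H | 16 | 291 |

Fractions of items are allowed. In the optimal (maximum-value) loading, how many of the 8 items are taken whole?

5

Sort by value per unit weight and fill in that order.
Order: H (291/16=18.19) > A (136/8=17.00) > B (189/12=15.75) > E (181/14=12.93) > D (266/29=9.17) > G (300/36=8.33) > F (175/23=7.61) > C (184/27=6.81)
Fill: take H (16 @ 291) → take A (8 @ 136) → take B (12 @ 189) → take E (14 @ 181) → take D (29 @ 266) → take 25/36 of G → 208.33; 104/104 used.
5 item(s) taken whole; one partial (take 25/36 of G).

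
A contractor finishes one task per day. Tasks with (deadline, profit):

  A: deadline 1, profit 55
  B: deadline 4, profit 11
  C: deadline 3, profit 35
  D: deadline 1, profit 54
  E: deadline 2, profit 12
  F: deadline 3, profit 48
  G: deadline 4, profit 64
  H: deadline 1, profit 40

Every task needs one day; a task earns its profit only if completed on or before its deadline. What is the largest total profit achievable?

202

Profit order: G=64 A=55 D=54 F=48 H=40 C=35 E=12 B=11
Assign: G→slot 4, A→slot 1, D skipped, F→slot 3, H skipped, C→slot 2, E skipped, B skipped.
Slots: [1:A] [2:C] [3:F] [4:G]
Profit = 55 + 35 + 48 + 64 = 202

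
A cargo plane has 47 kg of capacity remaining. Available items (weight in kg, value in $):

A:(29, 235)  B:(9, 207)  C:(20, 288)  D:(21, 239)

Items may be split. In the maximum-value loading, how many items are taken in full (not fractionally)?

2

Order: B (207/9=23.00) > C (288/20=14.40) > D (239/21=11.38) > A (235/29=8.10)
Fill: take B (9 @ 207) → take C (20 @ 288) → take 18/21 of D → 204.86; 47/47 used.
2 item(s) taken whole; one partial (take 18/21 of D).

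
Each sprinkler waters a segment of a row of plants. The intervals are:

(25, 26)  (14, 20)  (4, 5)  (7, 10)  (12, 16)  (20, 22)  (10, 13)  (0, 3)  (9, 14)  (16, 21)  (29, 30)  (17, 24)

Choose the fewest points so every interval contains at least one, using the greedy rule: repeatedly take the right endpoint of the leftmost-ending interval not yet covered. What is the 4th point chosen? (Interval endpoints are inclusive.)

Process intervals by earliest right end; each time one isn't hit yet, stab at its right endpoint.
Sorted: [0,3] [4,5] [7,10] [10,13] [9,14] [12,16] [14,20] [16,21] [20,22] [17,24] [25,26] [29,30]
{[0,3]} hit by 3; {[4,5]} hit by 5; {[7,10],[10,13],[9,14]} hit by 10; {[12,16],[14,20],[16,21]} hit by 16; {[20,22],[17,24]} hit by 22; {[25,26]} hit by 26; {[29,30]} hit by 30.
Points: 3, 5, 10, 16, 22, 26, 30 (7 total).

16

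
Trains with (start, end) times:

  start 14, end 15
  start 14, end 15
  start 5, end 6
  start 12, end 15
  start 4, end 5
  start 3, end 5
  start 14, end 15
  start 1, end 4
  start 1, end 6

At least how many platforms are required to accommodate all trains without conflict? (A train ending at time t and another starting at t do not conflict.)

4

Count concurrent intervals with a sweep; the peak is the room count.
starts: [1, 1, 3, 4, 5, 12, 14, 14, 14]
ends:   [4, 5, 5, 6, 6, 15, 15, 15, 15]
s1→1 s1→2 s3→3 e4→2 s4→3 e5→2 e5→1 s5→2 e6→1 e6→0 s12→1 s14→2 s14→3 s14→4  — peak 4.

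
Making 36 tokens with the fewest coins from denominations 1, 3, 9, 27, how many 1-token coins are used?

0

Use the largest denomination that fits, subtract, and repeat.
36 = 1×27 + 1×9
Count of 1: 0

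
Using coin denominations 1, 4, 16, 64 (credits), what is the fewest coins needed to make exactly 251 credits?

Greedy: take as many of the largest coin as possible, then repeat with the remainder.
251 = 3×64 + 3×16 + 2×4 + 3×1
Total coins = 3 + 3 + 2 + 3 = 11

11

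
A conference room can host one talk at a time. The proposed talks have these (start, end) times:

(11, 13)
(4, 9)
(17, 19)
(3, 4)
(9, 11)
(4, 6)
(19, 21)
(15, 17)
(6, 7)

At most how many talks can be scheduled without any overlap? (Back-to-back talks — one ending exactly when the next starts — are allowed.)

Order by finish time; keep every interval that doesn't clash with the previous kept one.
Sorted by end: (3,4)  (4,6)  (6,7)  (4,9)  (9,11)  (11,13)  (15,17)  (17,19)  (19,21)
take (3,4); take (4,6); take (6,7); skip (4,9); take (9,11); take (11,13); take (15,17); take (17,19); take (19,21).
Selected 8 talks.

8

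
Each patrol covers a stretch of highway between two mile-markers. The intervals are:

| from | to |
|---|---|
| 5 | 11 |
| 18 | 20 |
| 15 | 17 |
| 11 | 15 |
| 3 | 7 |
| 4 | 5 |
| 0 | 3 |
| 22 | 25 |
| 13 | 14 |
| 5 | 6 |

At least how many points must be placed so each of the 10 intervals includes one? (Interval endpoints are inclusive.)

Process intervals by earliest right end; each time one isn't hit yet, stab at its right endpoint.
Sorted: [0,3] [4,5] [5,6] [3,7] [5,11] [13,14] [11,15] [15,17] [18,20] [22,25]
{[0,3]} hit by 3; {[4,5],[5,6],[3,7],[5,11]} hit by 5; {[13,14],[11,15]} hit by 14; {[15,17]} hit by 17; {[18,20]} hit by 20; {[22,25]} hit by 25.
Points: 3, 5, 14, 17, 20, 25 (6 total).

6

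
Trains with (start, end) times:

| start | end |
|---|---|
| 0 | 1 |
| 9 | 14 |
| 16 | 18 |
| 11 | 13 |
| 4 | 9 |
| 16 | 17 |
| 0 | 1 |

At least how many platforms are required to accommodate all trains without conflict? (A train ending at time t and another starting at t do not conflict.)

2

The answer is the maximum number of intervals overlapping at any instant.
starts: [0, 0, 4, 9, 11, 16, 16]
ends:   [1, 1, 9, 13, 14, 17, 18]
s0→1 s0→2  — peak 2.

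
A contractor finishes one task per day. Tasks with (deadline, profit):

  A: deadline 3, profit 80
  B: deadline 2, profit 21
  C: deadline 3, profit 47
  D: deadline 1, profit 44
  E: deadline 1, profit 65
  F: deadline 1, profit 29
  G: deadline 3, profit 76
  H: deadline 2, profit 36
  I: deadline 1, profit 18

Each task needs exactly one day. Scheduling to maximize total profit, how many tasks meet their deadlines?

Take jobs in profit order; each goes to the latest open slot no later than its deadline.
Profit order: A=80 G=76 E=65 C=47 D=44 H=36 F=29 B=21 I=18
Assign: A→slot 3, G→slot 2, E→slot 1, C skipped, D skipped, H skipped, F skipped, B skipped, I skipped.
Slots: [1:E] [2:G] [3:A]
3 of 9 scheduled.

3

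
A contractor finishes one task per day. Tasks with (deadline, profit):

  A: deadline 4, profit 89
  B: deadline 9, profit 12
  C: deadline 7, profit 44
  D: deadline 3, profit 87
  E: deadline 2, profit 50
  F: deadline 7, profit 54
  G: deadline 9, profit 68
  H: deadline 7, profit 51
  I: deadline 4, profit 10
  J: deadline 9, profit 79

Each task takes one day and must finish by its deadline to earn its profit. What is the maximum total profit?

534

Sort by profit descending; place each in the latest free slot ≤ its deadline.
Profit order: A=89 D=87 J=79 G=68 F=54 H=51 E=50 C=44 B=12 I=10
Assign: A→slot 4, D→slot 3, J→slot 9, G→slot 8, F→slot 7, H→slot 6, E→slot 2, C→slot 5, B→slot 1, I skipped.
Slots: [1:B] [2:E] [3:D] [4:A] [5:C] [6:H] [7:F] [8:G] [9:J]
Profit = 12 + 50 + 87 + 89 + 44 + 51 + 54 + 68 + 79 = 534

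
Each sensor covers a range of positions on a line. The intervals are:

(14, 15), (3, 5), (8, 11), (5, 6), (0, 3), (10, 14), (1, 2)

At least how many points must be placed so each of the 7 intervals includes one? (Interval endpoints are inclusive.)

By right end: [1,2]  [0,3]  [3,5]  [5,6]  [8,11]  [10,14]  [14,15]
[1,2] uncovered → point at 2; [3,5] uncovered → point at 5; [8,11] uncovered → point at 11; [14,15] uncovered → point at 15.
Points: 2, 5, 11, 15 (4 total).

4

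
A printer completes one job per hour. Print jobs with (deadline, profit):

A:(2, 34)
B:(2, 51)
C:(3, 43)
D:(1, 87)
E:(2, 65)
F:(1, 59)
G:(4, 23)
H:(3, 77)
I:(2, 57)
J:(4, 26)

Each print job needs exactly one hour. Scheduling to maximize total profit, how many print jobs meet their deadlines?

Profit order: D=87 H=77 E=65 F=59 I=57 B=51 C=43 A=34 J=26 G=23
Assign: D→slot 1, H→slot 3, E→slot 2, F skipped, I skipped, B skipped, C skipped, A skipped, J→slot 4, G skipped.
Slots: [1:D] [2:E] [3:H] [4:J]
4 of 10 scheduled.

4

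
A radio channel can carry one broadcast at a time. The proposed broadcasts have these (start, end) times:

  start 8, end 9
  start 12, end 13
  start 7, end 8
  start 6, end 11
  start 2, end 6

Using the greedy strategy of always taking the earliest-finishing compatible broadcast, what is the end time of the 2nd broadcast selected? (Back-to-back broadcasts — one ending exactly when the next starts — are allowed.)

By end time: (2,6), (7,8), (8,9), (6,11), (12,13).
Pick (2,6); next start ≥ 6 → (7,8); next start ≥ 8 → (8,9); next start ≥ 9 → (12,13).
Selected: (2,6) (7,8) (8,9) (12,13)

8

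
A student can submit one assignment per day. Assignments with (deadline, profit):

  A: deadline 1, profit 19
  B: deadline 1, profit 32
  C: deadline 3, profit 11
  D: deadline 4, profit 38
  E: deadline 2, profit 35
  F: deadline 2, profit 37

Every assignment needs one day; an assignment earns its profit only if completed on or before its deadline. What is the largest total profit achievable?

121

Sort by profit descending; place each in the latest free slot ≤ its deadline.
Profit order: D=38 F=37 E=35 B=32 A=19 C=11
Assign: D→slot 4, F→slot 2, E→slot 1, B skipped, A skipped, C→slot 3.
Slots: [1:E] [2:F] [3:C] [4:D]
Profit = 35 + 37 + 11 + 38 = 121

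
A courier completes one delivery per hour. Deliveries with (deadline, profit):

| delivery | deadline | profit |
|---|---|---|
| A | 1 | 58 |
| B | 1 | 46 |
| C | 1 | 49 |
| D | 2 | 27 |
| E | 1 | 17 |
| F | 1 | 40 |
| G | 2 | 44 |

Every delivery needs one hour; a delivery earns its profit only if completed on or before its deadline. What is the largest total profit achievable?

102

Sort by profit descending; place each in the latest free slot ≤ its deadline.
Profit order: A=58 C=49 B=46 G=44 F=40 D=27 E=17
Assign: A→slot 1, C skipped, B skipped, G→slot 2, F skipped, D skipped, E skipped.
Slots: [1:A] [2:G]
Profit = 58 + 44 = 102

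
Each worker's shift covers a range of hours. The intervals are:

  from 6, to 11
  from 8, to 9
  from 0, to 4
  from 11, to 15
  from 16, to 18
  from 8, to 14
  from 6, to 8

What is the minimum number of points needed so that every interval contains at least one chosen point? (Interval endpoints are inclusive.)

4

Sorted: [0,4] [6,8] [8,9] [6,11] [8,14] [11,15] [16,18]
{[0,4]} hit by 4; {[6,8],[8,9],[6,11],[8,14]} hit by 8; {[11,15]} hit by 15; {[16,18]} hit by 18.
Points: 4, 8, 15, 18 (4 total).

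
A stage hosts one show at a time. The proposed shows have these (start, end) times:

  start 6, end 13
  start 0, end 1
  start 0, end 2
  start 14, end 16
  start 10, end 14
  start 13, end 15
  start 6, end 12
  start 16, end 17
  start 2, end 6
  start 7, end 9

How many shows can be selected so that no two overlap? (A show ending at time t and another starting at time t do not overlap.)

Sort by end time and greedily take each interval whose start is ≥ the last chosen end.
By end time: (0,1), (0,2), (2,6), (7,9), (6,12), (6,13), (10,14), (13,15), (14,16), (16,17).
Pick (0,1); next start ≥ 1 → (2,6); next start ≥ 6 → (7,9); next start ≥ 9 → (10,14); next start ≥ 14 → (14,16); next start ≥ 16 → (16,17).
Selected 6 shows.

6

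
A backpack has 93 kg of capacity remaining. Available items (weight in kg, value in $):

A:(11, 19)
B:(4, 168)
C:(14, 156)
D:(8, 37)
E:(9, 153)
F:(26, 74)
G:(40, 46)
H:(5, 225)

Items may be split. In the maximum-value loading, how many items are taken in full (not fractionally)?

Sort by value per unit weight and fill in that order.
Ratios (sorted): H 45.00, B 42.00, E 17.00, C 11.14, D 4.62, F 2.85, A 1.73, G 1.15
take H (5 @ 225); take B (4 @ 168); take E (9 @ 153); take C (14 @ 156); take D (8 @ 37); take F (26 @ 74); take A (11 @ 19); take 16/40 of G → 18.40. Capacity used 93/93.
7 item(s) taken whole; one partial (take 16/40 of G).

7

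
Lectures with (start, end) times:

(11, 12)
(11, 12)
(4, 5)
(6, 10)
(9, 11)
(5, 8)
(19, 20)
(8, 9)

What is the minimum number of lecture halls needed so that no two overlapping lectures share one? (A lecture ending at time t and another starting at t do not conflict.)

2

The answer is the maximum number of intervals overlapping at any instant.
Events (time:±→running): 4:+→1 5:-→0 5:+→1 6:+→2 … peak 2.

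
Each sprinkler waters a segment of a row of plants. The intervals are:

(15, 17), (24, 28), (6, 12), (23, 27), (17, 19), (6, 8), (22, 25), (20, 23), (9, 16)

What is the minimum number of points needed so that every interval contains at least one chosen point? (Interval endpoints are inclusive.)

Sort by right endpoint; whenever an interval is uncovered, place a point at its right end.
Sorted: [6,8] [6,12] [9,16] [15,17] [17,19] [20,23] [22,25] [23,27] [24,28]
{[6,8],[6,12]} hit by 8; {[9,16],[15,17]} hit by 16; {[17,19]} hit by 19; {[20,23],[22,25],[23,27]} hit by 23; {[24,28]} hit by 28.
Points: 8, 16, 19, 23, 28 (5 total).

5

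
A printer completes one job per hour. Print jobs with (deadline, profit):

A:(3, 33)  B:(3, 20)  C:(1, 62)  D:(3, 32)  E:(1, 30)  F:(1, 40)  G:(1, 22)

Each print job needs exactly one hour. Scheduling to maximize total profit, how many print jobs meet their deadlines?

3

By profit: C(d1,62), F(d1,40), A(d3,33), D(d3,32), E(d1,30), G(d1,22), B(d3,20)
C→slot 1; F skipped; A→slot 3; D→slot 2; E skipped; G skipped; B skipped.
3 of 7 scheduled.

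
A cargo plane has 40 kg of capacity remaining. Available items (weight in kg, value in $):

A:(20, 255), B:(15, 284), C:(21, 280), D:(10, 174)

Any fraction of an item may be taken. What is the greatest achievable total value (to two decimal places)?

658.00

Greedy by value/weight ratio, highest first.
Ratios (sorted): B 18.93, D 17.40, C 13.33, A 12.75
take B (15 @ 284); take D (10 @ 174); take 15/21 of C → 200.00. Capacity used 40/40.
Total value = 658.00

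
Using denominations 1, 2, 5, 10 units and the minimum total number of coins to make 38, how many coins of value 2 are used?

Greedy: take as many of the largest coin as possible, then repeat with the remainder.
38 = 3×10 + 1×5 + 1×2 + 1×1
Count of 2: 1

1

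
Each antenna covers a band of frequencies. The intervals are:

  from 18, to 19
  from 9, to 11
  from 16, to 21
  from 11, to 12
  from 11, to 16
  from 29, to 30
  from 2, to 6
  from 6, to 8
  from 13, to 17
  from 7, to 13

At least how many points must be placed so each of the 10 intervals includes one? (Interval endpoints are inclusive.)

By right end: [2,6]  [6,8]  [9,11]  [11,12]  [7,13]  [11,16]  [13,17]  [18,19]  [16,21]  [29,30]
[2,6] uncovered → point at 6; [9,11] uncovered → point at 11; [13,17] uncovered → point at 17; [18,19] uncovered → point at 19; [29,30] uncovered → point at 30.
Points: 6, 11, 17, 19, 30 (5 total).

5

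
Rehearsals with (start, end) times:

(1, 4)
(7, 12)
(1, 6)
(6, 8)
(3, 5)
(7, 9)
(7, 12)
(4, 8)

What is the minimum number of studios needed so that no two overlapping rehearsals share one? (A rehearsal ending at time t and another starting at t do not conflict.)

5

The answer is the maximum number of intervals overlapping at any instant.
Events (time:±→running): 1:+→1 1:+→2 3:+→3 4:-→2 4:+→3 5:-→2 6:-→1 6:+→2 7:+→3 7:+→4 7:+→5 … peak 5.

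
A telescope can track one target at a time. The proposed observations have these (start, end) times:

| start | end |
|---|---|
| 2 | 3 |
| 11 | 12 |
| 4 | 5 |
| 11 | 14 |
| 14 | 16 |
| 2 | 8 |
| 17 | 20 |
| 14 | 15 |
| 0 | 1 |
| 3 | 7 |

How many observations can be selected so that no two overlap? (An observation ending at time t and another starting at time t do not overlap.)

Greedy by earliest finish: after sorting by end time, pick each interval compatible with the last pick.
By end time: (0,1), (2,3), (4,5), (3,7), (2,8), (11,12), (11,14), (14,15), (14,16), (17,20).
Pick (0,1); next start ≥ 1 → (2,3); next start ≥ 3 → (4,5); next start ≥ 5 → (11,12); next start ≥ 12 → (14,15); next start ≥ 15 → (17,20).
Selected 6 observations.

6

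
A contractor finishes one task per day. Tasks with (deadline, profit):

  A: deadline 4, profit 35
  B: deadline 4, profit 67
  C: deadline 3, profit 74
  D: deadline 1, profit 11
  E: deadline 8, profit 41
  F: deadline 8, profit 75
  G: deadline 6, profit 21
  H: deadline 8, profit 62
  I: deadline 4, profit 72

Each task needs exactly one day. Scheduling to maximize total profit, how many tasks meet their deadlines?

8

By profit: F(d8,75), C(d3,74), I(d4,72), B(d4,67), H(d8,62), E(d8,41), A(d4,35), G(d6,21), D(d1,11)
F→slot 8; C→slot 3; I→slot 4; B→slot 2; H→slot 7; E→slot 6; A→slot 1; G→slot 5; D skipped.
8 of 9 scheduled.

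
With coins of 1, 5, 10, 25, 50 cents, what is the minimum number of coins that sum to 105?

3

105 = 2×50 + 1×5
Total coins = 2 + 1 = 3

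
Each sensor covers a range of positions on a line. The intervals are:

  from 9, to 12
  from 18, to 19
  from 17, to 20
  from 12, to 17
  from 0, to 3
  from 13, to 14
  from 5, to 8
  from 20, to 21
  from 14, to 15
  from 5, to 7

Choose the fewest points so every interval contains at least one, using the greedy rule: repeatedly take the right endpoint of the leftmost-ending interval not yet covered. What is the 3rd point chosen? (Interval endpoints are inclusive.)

12

Process intervals by earliest right end; each time one isn't hit yet, stab at its right endpoint.
By right end: [0,3]  [5,7]  [5,8]  [9,12]  [13,14]  [14,15]  [12,17]  [18,19]  [17,20]  [20,21]
[0,3] uncovered → point at 3; [5,7] uncovered → point at 7; [9,12] uncovered → point at 12; [13,14] uncovered → point at 14; [18,19] uncovered → point at 19; [20,21] uncovered → point at 21.
Points: 3, 7, 12, 14, 19, 21 (6 total).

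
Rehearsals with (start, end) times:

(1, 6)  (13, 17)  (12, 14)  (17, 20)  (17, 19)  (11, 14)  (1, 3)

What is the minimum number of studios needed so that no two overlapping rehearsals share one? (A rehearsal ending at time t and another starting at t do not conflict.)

Events (time:±→running): 1:+→1 1:+→2 3:-→1 6:-→0 11:+→1 12:+→2 13:+→3 … peak 3.

3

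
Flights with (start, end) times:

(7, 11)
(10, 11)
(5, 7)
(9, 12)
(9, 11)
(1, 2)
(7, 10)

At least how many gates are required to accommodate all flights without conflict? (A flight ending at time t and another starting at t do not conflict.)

4

Events (time:±→running): 1:+→1 2:-→0 5:+→1 7:-→0 7:+→1 7:+→2 9:+→3 9:+→4 … peak 4.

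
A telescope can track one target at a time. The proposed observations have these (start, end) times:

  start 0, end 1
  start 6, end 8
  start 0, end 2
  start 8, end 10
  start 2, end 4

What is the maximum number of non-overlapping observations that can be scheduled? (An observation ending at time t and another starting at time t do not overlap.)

By end time: (0,1), (0,2), (2,4), (6,8), (8,10).
Pick (0,1); next start ≥ 1 → (2,4); next start ≥ 4 → (6,8); next start ≥ 8 → (8,10).
Selected 4 observations.

4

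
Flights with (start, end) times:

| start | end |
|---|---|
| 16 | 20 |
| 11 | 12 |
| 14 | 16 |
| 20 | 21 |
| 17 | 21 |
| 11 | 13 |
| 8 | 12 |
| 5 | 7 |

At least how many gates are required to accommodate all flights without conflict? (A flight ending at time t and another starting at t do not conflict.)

3

Count concurrent intervals with a sweep; the peak is the room count.
starts: [5, 8, 11, 11, 14, 16, 17, 20]
ends:   [7, 12, 12, 13, 16, 20, 21, 21]
s5→1 e7→0 s8→1 s11→2 s11→3  — peak 3.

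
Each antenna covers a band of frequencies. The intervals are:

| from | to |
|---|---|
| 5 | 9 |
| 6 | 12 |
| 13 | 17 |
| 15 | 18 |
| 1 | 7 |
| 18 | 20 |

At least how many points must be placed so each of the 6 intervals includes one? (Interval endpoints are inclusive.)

3

Process intervals by earliest right end; each time one isn't hit yet, stab at its right endpoint.
By right end: [1,7]  [5,9]  [6,12]  [13,17]  [15,18]  [18,20]
[1,7] uncovered → point at 7; [13,17] uncovered → point at 17; [18,20] uncovered → point at 20.
Points: 7, 17, 20 (3 total).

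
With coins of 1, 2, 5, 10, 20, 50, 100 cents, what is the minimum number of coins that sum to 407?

6

407 = 4×100 + 1×5 + 1×2
Total coins = 4 + 1 + 1 = 6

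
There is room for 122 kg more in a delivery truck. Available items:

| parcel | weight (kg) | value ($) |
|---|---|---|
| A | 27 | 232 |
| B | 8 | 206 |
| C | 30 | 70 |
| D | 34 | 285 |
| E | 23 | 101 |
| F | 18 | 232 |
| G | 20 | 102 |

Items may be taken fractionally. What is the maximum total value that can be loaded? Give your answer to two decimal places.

Sort by value per unit weight and fill in that order.
Order: B (206/8=25.75) > F (232/18=12.89) > A (232/27=8.59) > D (285/34=8.38) > G (102/20=5.10) > E (101/23=4.39) > C (70/30=2.33)
Fill: take B (8 @ 206) → take F (18 @ 232) → take A (27 @ 232) → take D (34 @ 285) → take G (20 @ 102) → take 15/23 of E → 65.87; 122/122 used.
Total value = 1122.87

1122.87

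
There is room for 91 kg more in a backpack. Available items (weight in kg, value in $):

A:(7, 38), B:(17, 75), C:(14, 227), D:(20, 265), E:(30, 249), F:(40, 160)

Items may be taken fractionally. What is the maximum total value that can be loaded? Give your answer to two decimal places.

866.00

Order: C (227/14=16.21) > D (265/20=13.25) > E (249/30=8.30) > A (38/7=5.43) > B (75/17=4.41) > F (160/40=4.00)
Fill: take C (14 @ 227) → take D (20 @ 265) → take E (30 @ 249) → take A (7 @ 38) → take B (17 @ 75) → take 3/40 of F → 12.00; 91/91 used.
Total value = 866.00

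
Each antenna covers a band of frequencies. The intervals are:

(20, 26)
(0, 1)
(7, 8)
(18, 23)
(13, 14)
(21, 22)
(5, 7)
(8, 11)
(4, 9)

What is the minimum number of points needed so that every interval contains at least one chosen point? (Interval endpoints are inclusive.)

By right end: [0,1]  [5,7]  [7,8]  [4,9]  [8,11]  [13,14]  [21,22]  [18,23]  [20,26]
[0,1] uncovered → point at 1; [5,7] uncovered → point at 7; [8,11] uncovered → point at 11; [13,14] uncovered → point at 14; [21,22] uncovered → point at 22.
Points: 1, 7, 11, 14, 22 (5 total).

5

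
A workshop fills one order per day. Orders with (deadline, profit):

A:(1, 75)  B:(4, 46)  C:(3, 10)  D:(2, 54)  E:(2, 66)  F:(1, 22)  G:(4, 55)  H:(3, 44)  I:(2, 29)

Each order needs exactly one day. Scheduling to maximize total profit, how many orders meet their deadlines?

Sort by profit descending; place each in the latest free slot ≤ its deadline.
Profit order: A=75 E=66 G=55 D=54 B=46 H=44 I=29 F=22 C=10
Assign: A→slot 1, E→slot 2, G→slot 4, D skipped, B→slot 3, H skipped, I skipped, F skipped, C skipped.
Slots: [1:A] [2:E] [3:B] [4:G]
4 of 9 scheduled.

4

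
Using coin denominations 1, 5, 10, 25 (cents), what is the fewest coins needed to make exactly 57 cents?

Greedy: take as many of the largest coin as possible, then repeat with the remainder.
57 = 2×25 + 1×5 + 2×1
Total coins = 2 + 1 + 2 = 5

5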